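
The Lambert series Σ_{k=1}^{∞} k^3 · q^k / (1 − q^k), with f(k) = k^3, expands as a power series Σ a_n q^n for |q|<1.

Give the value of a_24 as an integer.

d|24:{1,2,3,4,6,8,12,24}  Σf=1+8+27+64+216+512+1728+13824=16380

a_24 = 16380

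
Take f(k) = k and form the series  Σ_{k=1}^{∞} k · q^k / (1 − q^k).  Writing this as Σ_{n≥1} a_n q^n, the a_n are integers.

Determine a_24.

[q^24] f(24)=24,f(12)=12,f(8)=8,f(6)=6,f(4)=4,f(3)=3,f(2)=2,f(1)=1 ⇒ 60

a_24 = 60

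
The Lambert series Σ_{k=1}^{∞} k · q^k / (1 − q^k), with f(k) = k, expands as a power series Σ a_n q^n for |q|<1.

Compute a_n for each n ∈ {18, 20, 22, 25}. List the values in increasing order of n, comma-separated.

n=18: 18·1 9·2 6·3 3·6 2·9 1·18  f→[18+9+6+3+2+1]=39
n=20: 20·1 10·2 5·4 4·5 2·10 1·20  f→[20+10+5+4+2+1]=42
n=22: 22·1 11·2 2·11 1·22  f→[22+11+2+1]=36
n=25: 25·1 5·5 1·25  f→[25+5+1]=31

39, 42, 36, 31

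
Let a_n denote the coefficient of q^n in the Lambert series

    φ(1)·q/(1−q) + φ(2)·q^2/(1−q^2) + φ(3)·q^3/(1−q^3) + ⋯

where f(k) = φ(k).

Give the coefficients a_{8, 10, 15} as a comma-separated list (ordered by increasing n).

[q^8] φ(1)=1,φ(2)=1,φ(4)=2,φ(8)=4 ⇒ 8
d|10:{10,5,2,1}  Σφ=4+4+1+1=10
d|15:{1,3,5,15}  Σφ=1+2+4+8=15

8, 10, 15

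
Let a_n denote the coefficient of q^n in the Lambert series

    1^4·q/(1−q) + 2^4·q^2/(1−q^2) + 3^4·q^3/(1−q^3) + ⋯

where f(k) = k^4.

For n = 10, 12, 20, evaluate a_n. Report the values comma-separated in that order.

n=10: 10·1 5·2 2·5 1·10  f→[10000+625+16+1]=10642
q^12  k|12↦f(k): 1:1 2:16 3:81 4:256 6:1296 12:20736  a_12=22386
q^20  k|20↦f(k): 20:160000 10:10000 5:625 4:256 2:16 1:1  a_20=170898

10642, 22386, 170898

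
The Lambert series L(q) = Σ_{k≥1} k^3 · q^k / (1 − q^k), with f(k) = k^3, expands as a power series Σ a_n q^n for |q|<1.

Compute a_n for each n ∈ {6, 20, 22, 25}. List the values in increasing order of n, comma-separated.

252, 9198, 11988, 15751

n=6: 6·1 3·2 2·3 1·6  f→[216+27+8+1]=252
q^20  k|20↦f(k): 20:8000 10:1000 5:125 4:64 2:8 1:1  a_20=9198
q^22  k|22↦f(k): 22:10648 11:1331 2:8 1:1  a_22=11988
d|25:{1,5,25}  Σf=1+125+15625=15751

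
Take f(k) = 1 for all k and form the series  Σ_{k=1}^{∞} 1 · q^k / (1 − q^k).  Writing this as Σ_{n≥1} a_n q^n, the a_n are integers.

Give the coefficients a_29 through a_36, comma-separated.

2, 8, 2, 6, 4, 4, 4, 9

[q^29] f(29)=1,f(1)=1 ⇒ 2
q^30  k|30↦f(k): 30:1 15:1 10:1 6:1 5:1 3:1 2:1 1:1  a_30=8
n=31: 1·31 31·1  f→[1+1]=2
n=32: 1·32 2·16 4·8 8·4 16·2 32·1  f→[1+1+1+1+1+1]=6
n=33: 1·33 3·11 11·3 33·1  f→[1+1+1+1]=4
n=34: 1·34 2·17 17·2 34·1  f→[1+1+1+1]=4
n=35: 35·1 7·5 5·7 1·35  f→[1+1+1+1]=4
d|36:{1,2,3,4,6,9,12,18,36}  Σf=1+1+1+1+1+1+1+1+1=9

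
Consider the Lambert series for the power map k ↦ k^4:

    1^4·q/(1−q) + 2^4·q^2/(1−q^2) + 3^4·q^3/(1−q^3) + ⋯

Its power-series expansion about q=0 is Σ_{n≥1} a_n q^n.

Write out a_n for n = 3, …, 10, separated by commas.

q^3  k|3↦f(k): 1:1 3:81  a_3=82
q^4  k|4↦f(k): 1:1 2:16 4:256  a_4=273
n=5: 5·1 1·5  f→[625+1]=626
[q^6] f(6)=1296,f(3)=81,f(2)=16,f(1)=1 ⇒ 1394
[q^7] f(7)=2401,f(1)=1 ⇒ 2402
d|8:{8,4,2,1}  Σf=4096+256+16+1=4369
q^9  k|9↦f(k): 9:6561 3:81 1:1  a_9=6643
[q^10] f(1)=1,f(2)=16,f(5)=625,f(10)=10000 ⇒ 10642

82, 273, 626, 1394, 2402, 4369, 6643, 10642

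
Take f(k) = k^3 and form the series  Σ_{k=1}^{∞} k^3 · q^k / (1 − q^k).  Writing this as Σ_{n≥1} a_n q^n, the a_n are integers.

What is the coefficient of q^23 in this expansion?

[q^23] f(1)=1,f(23)=12167 ⇒ 12168

a_23 = 12168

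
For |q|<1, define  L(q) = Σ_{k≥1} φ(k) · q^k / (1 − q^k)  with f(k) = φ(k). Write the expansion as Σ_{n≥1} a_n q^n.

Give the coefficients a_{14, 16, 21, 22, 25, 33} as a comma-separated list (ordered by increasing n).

q^14  k|14↦φ(k): 1:1 2:1 7:6 14:6  a_14=14
[q^16] φ(1)=1,φ(2)=1,φ(4)=2,φ(8)=4,φ(16)=8 ⇒ 16
q^21  k|21↦φ(k): 21:12 7:6 3:2 1:1  a_21=21
q^22  k|22↦φ(k): 22:10 11:10 2:1 1:1  a_22=22
n=25: 1·25 5·5 25·1  φ→[1+4+20]=25
d|33:{1,3,11,33}  Σφ=1+2+10+20=33

14, 16, 21, 22, 25, 33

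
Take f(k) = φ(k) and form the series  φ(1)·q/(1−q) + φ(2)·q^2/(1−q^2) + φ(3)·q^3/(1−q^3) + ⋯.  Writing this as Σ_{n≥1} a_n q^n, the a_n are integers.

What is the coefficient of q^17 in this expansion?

[q^17] φ(17)=16,φ(1)=1 ⇒ 17

a_17 = 17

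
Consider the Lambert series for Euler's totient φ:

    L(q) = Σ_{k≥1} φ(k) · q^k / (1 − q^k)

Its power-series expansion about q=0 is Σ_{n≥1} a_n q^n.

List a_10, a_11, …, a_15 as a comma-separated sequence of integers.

[q^10] φ(10)=4,φ(5)=4,φ(2)=1,φ(1)=1 ⇒ 10
n=11: 1·11 11·1  φ→[1+10]=11
n=12: 1·12 2·6 3·4 4·3 6·2 12·1  φ→[1+1+2+2+2+4]=12
d|13:{1,13}  Σφ=1+12=13
n=14: 1·14 2·7 7·2 14·1  φ→[1+1+6+6]=14
d|15:{1,3,5,15}  Σφ=1+2+4+8=15

10, 11, 12, 13, 14, 15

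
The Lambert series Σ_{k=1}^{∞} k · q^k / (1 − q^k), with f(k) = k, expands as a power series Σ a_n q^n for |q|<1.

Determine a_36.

q^36  k|36↦f(k): 1:1 2:2 3:3 4:4 6:6 9:9 12:12 18:18 36:36  a_36=91

a_36 = 91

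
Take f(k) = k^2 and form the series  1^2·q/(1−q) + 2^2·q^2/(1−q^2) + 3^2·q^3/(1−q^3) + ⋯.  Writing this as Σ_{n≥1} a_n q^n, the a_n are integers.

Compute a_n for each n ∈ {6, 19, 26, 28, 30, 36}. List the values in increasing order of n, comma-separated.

q^6  k|6↦f(k): 6:36 3:9 2:4 1:1  a_6=50
d|19:{19,1}  Σf=361+1=362
q^26  k|26↦f(k): 1:1 2:4 13:169 26:676  a_26=850
q^28  k|28↦f(k): 1:1 2:4 4:16 7:49 14:196 28:784  a_28=1050
q^30  k|30↦f(k): 30:900 15:225 10:100 6:36 5:25 3:9 2:4 1:1  a_30=1300
n=36: 36·1 18·2 12·3 9·4 6·6 4·9 3·12 2·18 1·36  f→[1296+324+144+81+36+16+9+4+1]=1911

50, 362, 850, 1050, 1300, 1911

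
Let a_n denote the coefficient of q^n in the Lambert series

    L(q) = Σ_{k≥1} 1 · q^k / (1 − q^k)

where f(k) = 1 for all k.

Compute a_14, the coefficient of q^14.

a_14 = 4

n=14: 14·1 7·2 2·7 1·14  f→[1+1+1+1]=4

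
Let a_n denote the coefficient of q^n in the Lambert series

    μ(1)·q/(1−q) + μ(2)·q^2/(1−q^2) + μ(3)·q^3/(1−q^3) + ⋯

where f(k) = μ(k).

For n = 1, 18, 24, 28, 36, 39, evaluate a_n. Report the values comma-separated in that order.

1, 0, 0, 0, 0, 0

n=1: 1·1  μ→[1]=1
[q^18] μ(1)=1,μ(2)=-1,μ(3)=-1,μ(6)=1,μ(9)=0,μ(18)=0 ⇒ 0
[q^24] μ(1)=1,μ(2)=-1,μ(3)=-1,μ(4)=0,μ(6)=1,μ(8)=0,μ(12)=0,μ(24)=0 ⇒ 0
[q^28] μ(28)=0,μ(14)=1,μ(7)=-1,μ(4)=0,μ(2)=-1,μ(1)=1 ⇒ 0
[q^36] μ(1)=1,μ(2)=-1,μ(3)=-1,μ(4)=0,μ(6)=1,μ(9)=0,μ(12)=0,μ(18)=0,μ(36)=0 ⇒ 0
[q^39] μ(39)=1,μ(13)=-1,μ(3)=-1,μ(1)=1 ⇒ 0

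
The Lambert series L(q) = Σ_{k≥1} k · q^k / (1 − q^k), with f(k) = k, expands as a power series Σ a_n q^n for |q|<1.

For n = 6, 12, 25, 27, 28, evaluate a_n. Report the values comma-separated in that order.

d|6:{6,3,2,1}  Σf=6+3+2+1=12
d|12:{12,6,4,3,2,1}  Σf=12+6+4+3+2+1=28
q^25  k|25↦f(k): 25:25 5:5 1:1  a_25=31
d|27:{1,3,9,27}  Σf=1+3+9+27=40
d|28:{28,14,7,4,2,1}  Σf=28+14+7+4+2+1=56

12, 28, 31, 40, 56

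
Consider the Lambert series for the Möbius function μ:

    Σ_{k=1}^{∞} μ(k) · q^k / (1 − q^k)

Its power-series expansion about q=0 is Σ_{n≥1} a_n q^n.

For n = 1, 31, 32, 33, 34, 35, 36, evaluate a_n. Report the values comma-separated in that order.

[q^1] μ(1)=1 ⇒ 1
n=31: 1·31 31·1  μ→[1+(-1)]=0
q^32  k|32↦μ(k): 32:0 16:0 8:0 4:0 2:-1 1:1  a_32=0
[q^33] μ(1)=1,μ(3)=-1,μ(11)=-1,μ(33)=1 ⇒ 0
n=34: 34·1 17·2 2·17 1·34  μ→[1+(-1)+(-1)+1]=0
[q^35] μ(1)=1,μ(5)=-1,μ(7)=-1,μ(35)=1 ⇒ 0
q^36  k|36↦μ(k): 1:1 2:-1 3:-1 4:0 6:1 9:0 12:0 18:0 36:0  a_36=0

1, 0, 0, 0, 0, 0, 0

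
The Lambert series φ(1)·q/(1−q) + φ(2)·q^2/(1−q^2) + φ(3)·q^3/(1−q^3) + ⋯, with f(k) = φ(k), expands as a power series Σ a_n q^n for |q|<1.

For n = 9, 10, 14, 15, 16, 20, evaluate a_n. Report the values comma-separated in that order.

q^9  k|9↦φ(k): 1:1 3:2 9:6  a_9=9
d|10:{1,2,5,10}  Σφ=1+1+4+4=10
n=14: 1·14 2·7 7·2 14·1  φ→[1+1+6+6]=14
d|15:{1,3,5,15}  Σφ=1+2+4+8=15
d|16:{16,8,4,2,1}  Σφ=8+4+2+1+1=16
[q^20] φ(1)=1,φ(2)=1,φ(4)=2,φ(5)=4,φ(10)=4,φ(20)=8 ⇒ 20

9, 10, 14, 15, 16, 20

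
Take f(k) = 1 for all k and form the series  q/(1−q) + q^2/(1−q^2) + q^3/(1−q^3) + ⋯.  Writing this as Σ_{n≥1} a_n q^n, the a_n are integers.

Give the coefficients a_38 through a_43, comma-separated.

[q^38] f(38)=1,f(19)=1,f(2)=1,f(1)=1 ⇒ 4
[q^39] f(39)=1,f(13)=1,f(3)=1,f(1)=1 ⇒ 4
q^40  k|40↦f(k): 40:1 20:1 10:1 8:1 5:1 4:1 2:1 1:1  a_40=8
n=41: 41·1 1·41  f→[1+1]=2
[q^42] f(42)=1,f(21)=1,f(14)=1,f(7)=1,f(6)=1,f(3)=1,f(2)=1,f(1)=1 ⇒ 8
d|43:{1,43}  Σf=1+1=2

4, 4, 8, 2, 8, 2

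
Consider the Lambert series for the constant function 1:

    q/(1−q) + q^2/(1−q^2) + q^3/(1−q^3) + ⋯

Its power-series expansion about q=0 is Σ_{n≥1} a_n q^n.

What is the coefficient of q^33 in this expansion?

a_33 = 4

n=33: 1·33 3·11 11·3 33·1  f→[1+1+1+1]=4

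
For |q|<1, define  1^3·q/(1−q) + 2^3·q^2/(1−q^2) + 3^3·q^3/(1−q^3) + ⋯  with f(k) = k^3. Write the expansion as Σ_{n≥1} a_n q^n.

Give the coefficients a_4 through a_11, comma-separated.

[q^4] f(1)=1,f(2)=8,f(4)=64 ⇒ 73
d|5:{5,1}  Σf=125+1=126
n=6: 6·1 3·2 2·3 1·6  f→[216+27+8+1]=252
n=7: 1·7 7·1  f→[1+343]=344
d|8:{1,2,4,8}  Σf=1+8+64+512=585
d|9:{9,3,1}  Σf=729+27+1=757
[q^10] f(10)=1000,f(5)=125,f(2)=8,f(1)=1 ⇒ 1134
q^11  k|11↦f(k): 1:1 11:1331  a_11=1332

73, 126, 252, 344, 585, 757, 1134, 1332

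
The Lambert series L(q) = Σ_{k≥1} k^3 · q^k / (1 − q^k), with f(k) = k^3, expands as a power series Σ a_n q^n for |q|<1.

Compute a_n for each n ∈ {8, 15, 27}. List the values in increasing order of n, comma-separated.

d|8:{8,4,2,1}  Σf=512+64+8+1=585
[q^15] f(1)=1,f(3)=27,f(5)=125,f(15)=3375 ⇒ 3528
n=27: 27·1 9·3 3·9 1·27  f→[19683+729+27+1]=20440

585, 3528, 20440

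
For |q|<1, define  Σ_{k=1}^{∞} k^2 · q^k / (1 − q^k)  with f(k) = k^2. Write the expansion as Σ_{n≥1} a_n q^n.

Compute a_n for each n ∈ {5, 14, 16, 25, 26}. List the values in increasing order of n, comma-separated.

26, 250, 341, 651, 850

q^5  k|5↦f(k): 5:25 1:1  a_5=26
n=14: 14·1 7·2 2·7 1·14  f→[196+49+4+1]=250
n=16: 16·1 8·2 4·4 2·8 1·16  f→[256+64+16+4+1]=341
n=25: 1·25 5·5 25·1  f→[1+25+625]=651
d|26:{1,2,13,26}  Σf=1+4+169+676=850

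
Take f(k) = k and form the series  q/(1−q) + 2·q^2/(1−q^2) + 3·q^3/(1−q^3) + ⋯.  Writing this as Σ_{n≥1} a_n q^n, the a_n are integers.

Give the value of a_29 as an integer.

a_29 = 30

q^29  k|29↦f(k): 29:29 1:1  a_29=30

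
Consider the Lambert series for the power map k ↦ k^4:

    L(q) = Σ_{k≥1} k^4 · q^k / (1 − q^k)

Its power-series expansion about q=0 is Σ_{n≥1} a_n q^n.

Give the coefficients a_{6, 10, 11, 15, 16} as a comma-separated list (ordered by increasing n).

d|6:{6,3,2,1}  Σf=1296+81+16+1=1394
d|10:{10,5,2,1}  Σf=10000+625+16+1=10642
[q^11] f(1)=1,f(11)=14641 ⇒ 14642
q^15  k|15↦f(k): 15:50625 5:625 3:81 1:1  a_15=51332
q^16  k|16↦f(k): 16:65536 8:4096 4:256 2:16 1:1  a_16=69905

1394, 10642, 14642, 51332, 69905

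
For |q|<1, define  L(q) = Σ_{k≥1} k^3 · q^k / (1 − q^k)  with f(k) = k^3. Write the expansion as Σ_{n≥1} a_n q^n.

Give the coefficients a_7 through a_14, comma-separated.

344, 585, 757, 1134, 1332, 2044, 2198, 3096

n=7: 7·1 1·7  f→[343+1]=344
d|8:{8,4,2,1}  Σf=512+64+8+1=585
[q^9] f(9)=729,f(3)=27,f(1)=1 ⇒ 757
q^10  k|10↦f(k): 10:1000 5:125 2:8 1:1  a_10=1134
d|11:{11,1}  Σf=1331+1=1332
q^12  k|12↦f(k): 12:1728 6:216 4:64 3:27 2:8 1:1  a_12=2044
d|13:{13,1}  Σf=2197+1=2198
n=14: 14·1 7·2 2·7 1·14  f→[2744+343+8+1]=3096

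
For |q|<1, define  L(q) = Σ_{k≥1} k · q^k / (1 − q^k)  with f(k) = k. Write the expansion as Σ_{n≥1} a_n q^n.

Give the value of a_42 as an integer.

q^42  k|42↦f(k): 1:1 2:2 3:3 6:6 7:7 14:14 21:21 42:42  a_42=96

a_42 = 96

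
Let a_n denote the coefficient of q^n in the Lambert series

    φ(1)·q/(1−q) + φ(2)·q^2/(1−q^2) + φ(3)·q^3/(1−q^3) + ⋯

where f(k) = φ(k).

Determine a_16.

[q^16] φ(16)=8,φ(8)=4,φ(4)=2,φ(2)=1,φ(1)=1 ⇒ 16

a_16 = 16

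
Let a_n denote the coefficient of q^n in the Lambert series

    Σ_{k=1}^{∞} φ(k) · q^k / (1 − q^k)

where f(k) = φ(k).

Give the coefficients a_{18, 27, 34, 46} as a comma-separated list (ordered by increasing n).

n=18: 1·18 2·9 3·6 6·3 9·2 18·1  φ→[1+1+2+2+6+6]=18
n=27: 1·27 3·9 9·3 27·1  φ→[1+2+6+18]=27
n=34: 1·34 2·17 17·2 34·1  φ→[1+1+16+16]=34
d|46:{46,23,2,1}  Σφ=22+22+1+1=46

18, 27, 34, 46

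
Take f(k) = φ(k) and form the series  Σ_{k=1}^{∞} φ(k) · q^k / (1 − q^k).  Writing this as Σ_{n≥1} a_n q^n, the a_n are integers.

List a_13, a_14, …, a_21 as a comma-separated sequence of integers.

n=13: 13·1 1·13  φ→[12+1]=13
d|14:{14,7,2,1}  Σφ=6+6+1+1=14
n=15: 15·1 5·3 3·5 1·15  φ→[8+4+2+1]=15
[q^16] φ(16)=8,φ(8)=4,φ(4)=2,φ(2)=1,φ(1)=1 ⇒ 16
n=17: 17·1 1·17  φ→[16+1]=17
n=18: 1·18 2·9 3·6 6·3 9·2 18·1  φ→[1+1+2+2+6+6]=18
q^19  k|19↦φ(k): 19:18 1:1  a_19=19
q^20  k|20↦φ(k): 20:8 10:4 5:4 4:2 2:1 1:1  a_20=20
n=21: 1·21 3·7 7·3 21·1  φ→[1+2+6+12]=21

13, 14, 15, 16, 17, 18, 19, 20, 21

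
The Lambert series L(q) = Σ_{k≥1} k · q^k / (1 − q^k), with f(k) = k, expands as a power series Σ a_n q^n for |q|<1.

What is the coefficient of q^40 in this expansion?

d|40:{1,2,4,5,8,10,20,40}  Σf=1+2+4+5+8+10+20+40=90

a_40 = 90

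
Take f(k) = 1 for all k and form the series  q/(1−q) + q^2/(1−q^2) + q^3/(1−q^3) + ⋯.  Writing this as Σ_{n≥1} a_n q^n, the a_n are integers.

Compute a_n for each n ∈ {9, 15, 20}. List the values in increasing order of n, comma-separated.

n=9: 1·9 3·3 9·1  f→[1+1+1]=3
n=15: 1·15 3·5 5·3 15·1  f→[1+1+1+1]=4
d|20:{1,2,4,5,10,20}  Σf=1+1+1+1+1+1=6

3, 4, 6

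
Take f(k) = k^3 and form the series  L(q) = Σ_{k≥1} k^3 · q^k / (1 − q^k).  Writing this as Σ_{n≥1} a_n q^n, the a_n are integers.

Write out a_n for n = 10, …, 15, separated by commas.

1134, 1332, 2044, 2198, 3096, 3528

[q^10] f(1)=1,f(2)=8,f(5)=125,f(10)=1000 ⇒ 1134
n=11: 1·11 11·1  f→[1+1331]=1332
q^12  k|12↦f(k): 12:1728 6:216 4:64 3:27 2:8 1:1  a_12=2044
q^13  k|13↦f(k): 13:2197 1:1  a_13=2198
[q^14] f(1)=1,f(2)=8,f(7)=343,f(14)=2744 ⇒ 3096
[q^15] f(1)=1,f(3)=27,f(5)=125,f(15)=3375 ⇒ 3528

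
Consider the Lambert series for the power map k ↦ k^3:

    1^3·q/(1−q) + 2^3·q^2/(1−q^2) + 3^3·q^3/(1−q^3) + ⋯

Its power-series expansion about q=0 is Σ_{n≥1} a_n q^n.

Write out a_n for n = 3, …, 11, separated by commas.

28, 73, 126, 252, 344, 585, 757, 1134, 1332

q^3  k|3↦f(k): 1:1 3:27  a_3=28
[q^4] f(1)=1,f(2)=8,f(4)=64 ⇒ 73
[q^5] f(5)=125,f(1)=1 ⇒ 126
q^6  k|6↦f(k): 1:1 2:8 3:27 6:216  a_6=252
n=7: 1·7 7·1  f→[1+343]=344
d|8:{8,4,2,1}  Σf=512+64+8+1=585
[q^9] f(1)=1,f(3)=27,f(9)=729 ⇒ 757
[q^10] f(1)=1,f(2)=8,f(5)=125,f(10)=1000 ⇒ 1134
n=11: 11·1 1·11  f→[1331+1]=1332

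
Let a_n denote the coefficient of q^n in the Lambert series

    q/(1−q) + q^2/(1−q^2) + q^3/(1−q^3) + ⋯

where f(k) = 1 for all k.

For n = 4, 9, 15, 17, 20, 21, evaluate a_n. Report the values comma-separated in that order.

3, 3, 4, 2, 6, 4

q^4  k|4↦f(k): 4:1 2:1 1:1  a_4=3
d|9:{1,3,9}  Σf=1+1+1=3
[q^15] f(1)=1,f(3)=1,f(5)=1,f(15)=1 ⇒ 4
n=17: 17·1 1·17  f→[1+1]=2
n=20: 1·20 2·10 4·5 5·4 10·2 20·1  f→[1+1+1+1+1+1]=6
d|21:{21,7,3,1}  Σf=1+1+1+1=4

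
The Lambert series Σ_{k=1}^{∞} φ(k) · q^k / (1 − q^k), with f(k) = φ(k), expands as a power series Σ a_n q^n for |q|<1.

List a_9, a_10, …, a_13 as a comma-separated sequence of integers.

d|9:{1,3,9}  Σφ=1+2+6=9
d|10:{10,5,2,1}  Σφ=4+4+1+1=10
q^11  k|11↦φ(k): 11:10 1:1  a_11=11
d|12:{12,6,4,3,2,1}  Σφ=4+2+2+2+1+1=12
d|13:{13,1}  Σφ=12+1=13

9, 10, 11, 12, 13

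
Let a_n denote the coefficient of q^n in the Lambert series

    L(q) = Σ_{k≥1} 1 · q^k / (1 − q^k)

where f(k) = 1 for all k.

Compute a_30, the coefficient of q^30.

d|30:{30,15,10,6,5,3,2,1}  Σf=1+1+1+1+1+1+1+1=8

a_30 = 8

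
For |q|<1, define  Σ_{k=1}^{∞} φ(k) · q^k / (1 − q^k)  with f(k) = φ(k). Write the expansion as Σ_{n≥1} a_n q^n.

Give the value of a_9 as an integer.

q^9  k|9↦φ(k): 1:1 3:2 9:6  a_9=9

a_9 = 9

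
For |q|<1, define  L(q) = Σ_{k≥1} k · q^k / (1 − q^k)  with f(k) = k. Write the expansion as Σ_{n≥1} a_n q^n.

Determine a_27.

n=27: 1·27 3·9 9·3 27·1  f→[1+3+9+27]=40

a_27 = 40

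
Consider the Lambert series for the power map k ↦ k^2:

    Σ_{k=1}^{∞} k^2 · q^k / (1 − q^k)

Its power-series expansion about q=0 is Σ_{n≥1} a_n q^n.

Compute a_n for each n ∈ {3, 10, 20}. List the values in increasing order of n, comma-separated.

[q^3] f(3)=9,f(1)=1 ⇒ 10
n=10: 10·1 5·2 2·5 1·10  f→[100+25+4+1]=130
d|20:{20,10,5,4,2,1}  Σf=400+100+25+16+4+1=546

10, 130, 546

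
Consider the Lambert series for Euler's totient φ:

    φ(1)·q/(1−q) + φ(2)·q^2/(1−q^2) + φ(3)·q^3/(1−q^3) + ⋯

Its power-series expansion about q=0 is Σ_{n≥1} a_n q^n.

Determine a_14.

n=14: 14·1 7·2 2·7 1·14  φ→[6+6+1+1]=14

a_14 = 14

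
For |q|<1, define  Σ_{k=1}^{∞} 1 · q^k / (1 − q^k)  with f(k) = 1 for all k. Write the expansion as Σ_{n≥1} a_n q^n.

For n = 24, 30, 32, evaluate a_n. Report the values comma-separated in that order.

8, 8, 6

q^24  k|24↦f(k): 1:1 2:1 3:1 4:1 6:1 8:1 12:1 24:1  a_24=8
[q^30] f(1)=1,f(2)=1,f(3)=1,f(5)=1,f(6)=1,f(10)=1,f(15)=1,f(30)=1 ⇒ 8
q^32  k|32↦f(k): 1:1 2:1 4:1 8:1 16:1 32:1  a_32=6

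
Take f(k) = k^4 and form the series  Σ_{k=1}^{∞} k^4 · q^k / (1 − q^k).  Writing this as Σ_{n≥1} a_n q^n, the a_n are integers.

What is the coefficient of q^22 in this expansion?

a_22 = 248914

d|22:{22,11,2,1}  Σf=234256+14641+16+1=248914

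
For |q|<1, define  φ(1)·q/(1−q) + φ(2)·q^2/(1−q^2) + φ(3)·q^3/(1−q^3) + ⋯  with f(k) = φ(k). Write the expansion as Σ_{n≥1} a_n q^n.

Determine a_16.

q^16  k|16↦φ(k): 1:1 2:1 4:2 8:4 16:8  a_16=16

a_16 = 16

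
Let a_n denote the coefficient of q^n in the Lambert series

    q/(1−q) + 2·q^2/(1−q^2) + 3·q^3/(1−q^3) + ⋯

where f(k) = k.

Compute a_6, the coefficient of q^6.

[q^6] f(6)=6,f(3)=3,f(2)=2,f(1)=1 ⇒ 12

a_6 = 12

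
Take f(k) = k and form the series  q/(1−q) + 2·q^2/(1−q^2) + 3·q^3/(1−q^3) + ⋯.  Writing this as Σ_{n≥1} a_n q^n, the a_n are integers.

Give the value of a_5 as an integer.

a_5 = 6

q^5  k|5↦f(k): 5:5 1:1  a_5=6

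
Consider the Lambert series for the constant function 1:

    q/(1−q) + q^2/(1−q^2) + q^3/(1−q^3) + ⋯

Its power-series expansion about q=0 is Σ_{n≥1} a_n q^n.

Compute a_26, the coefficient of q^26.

q^26  k|26↦f(k): 1:1 2:1 13:1 26:1  a_26=4

a_26 = 4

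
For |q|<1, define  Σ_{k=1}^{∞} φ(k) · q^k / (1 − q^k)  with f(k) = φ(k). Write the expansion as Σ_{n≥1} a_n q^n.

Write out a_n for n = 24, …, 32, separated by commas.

q^24  k|24↦φ(k): 1:1 2:1 3:2 4:2 6:2 8:4 12:4 24:8  a_24=24
q^25  k|25↦φ(k): 1:1 5:4 25:20  a_25=25
[q^26] φ(1)=1,φ(2)=1,φ(13)=12,φ(26)=12 ⇒ 26
n=27: 27·1 9·3 3·9 1·27  φ→[18+6+2+1]=27
q^28  k|28↦φ(k): 1:1 2:1 4:2 7:6 14:6 28:12  a_28=28
d|29:{1,29}  Σφ=1+28=29
[q^30] φ(30)=8,φ(15)=8,φ(10)=4,φ(6)=2,φ(5)=4,φ(3)=2,φ(2)=1,φ(1)=1 ⇒ 30
q^31  k|31↦φ(k): 31:30 1:1  a_31=31
n=32: 32·1 16·2 8·4 4·8 2·16 1·32  φ→[16+8+4+2+1+1]=32

24, 25, 26, 27, 28, 29, 30, 31, 32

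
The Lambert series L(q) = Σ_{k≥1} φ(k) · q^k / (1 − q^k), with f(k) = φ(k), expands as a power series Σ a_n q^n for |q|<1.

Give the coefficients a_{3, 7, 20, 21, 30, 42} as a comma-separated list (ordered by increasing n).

q^3  k|3↦φ(k): 3:2 1:1  a_3=3
n=7: 1·7 7·1  φ→[1+6]=7
[q^20] φ(20)=8,φ(10)=4,φ(5)=4,φ(4)=2,φ(2)=1,φ(1)=1 ⇒ 20
[q^21] φ(21)=12,φ(7)=6,φ(3)=2,φ(1)=1 ⇒ 21
q^30  k|30↦φ(k): 30:8 15:8 10:4 6:2 5:4 3:2 2:1 1:1  a_30=30
[q^42] φ(1)=1,φ(2)=1,φ(3)=2,φ(6)=2,φ(7)=6,φ(14)=6,φ(21)=12,φ(42)=12 ⇒ 42

3, 7, 20, 21, 30, 42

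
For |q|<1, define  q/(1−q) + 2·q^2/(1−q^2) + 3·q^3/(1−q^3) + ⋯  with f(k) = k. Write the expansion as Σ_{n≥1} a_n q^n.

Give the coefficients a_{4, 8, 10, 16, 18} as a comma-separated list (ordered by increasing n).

d|4:{1,2,4}  Σf=1+2+4=7
d|8:{8,4,2,1}  Σf=8+4+2+1=15
d|10:{1,2,5,10}  Σf=1+2+5+10=18
q^16  k|16↦f(k): 16:16 8:8 4:4 2:2 1:1  a_16=31
n=18: 18·1 9·2 6·3 3·6 2·9 1·18  f→[18+9+6+3+2+1]=39

7, 15, 18, 31, 39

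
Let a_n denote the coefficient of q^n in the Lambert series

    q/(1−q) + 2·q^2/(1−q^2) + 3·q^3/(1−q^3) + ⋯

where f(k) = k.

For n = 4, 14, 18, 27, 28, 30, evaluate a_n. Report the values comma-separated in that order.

n=4: 1·4 2·2 4·1  f→[1+2+4]=7
d|14:{14,7,2,1}  Σf=14+7+2+1=24
[q^18] f(18)=18,f(9)=9,f(6)=6,f(3)=3,f(2)=2,f(1)=1 ⇒ 39
n=27: 27·1 9·3 3·9 1·27  f→[27+9+3+1]=40
n=28: 1·28 2·14 4·7 7·4 14·2 28·1  f→[1+2+4+7+14+28]=56
q^30  k|30↦f(k): 1:1 2:2 3:3 5:5 6:6 10:10 15:15 30:30  a_30=72

7, 24, 39, 40, 56, 72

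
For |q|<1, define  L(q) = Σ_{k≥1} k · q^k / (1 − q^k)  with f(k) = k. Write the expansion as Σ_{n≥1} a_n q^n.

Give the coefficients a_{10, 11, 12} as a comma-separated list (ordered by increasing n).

18, 12, 28

q^10  k|10↦f(k): 1:1 2:2 5:5 10:10  a_10=18
[q^11] f(11)=11,f(1)=1 ⇒ 12
n=12: 12·1 6·2 4·3 3·4 2·6 1·12  f→[12+6+4+3+2+1]=28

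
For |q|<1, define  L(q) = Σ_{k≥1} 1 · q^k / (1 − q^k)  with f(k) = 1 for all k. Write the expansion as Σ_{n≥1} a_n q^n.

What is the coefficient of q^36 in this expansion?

a_36 = 9

[q^36] f(36)=1,f(18)=1,f(12)=1,f(9)=1,f(6)=1,f(4)=1,f(3)=1,f(2)=1,f(1)=1 ⇒ 9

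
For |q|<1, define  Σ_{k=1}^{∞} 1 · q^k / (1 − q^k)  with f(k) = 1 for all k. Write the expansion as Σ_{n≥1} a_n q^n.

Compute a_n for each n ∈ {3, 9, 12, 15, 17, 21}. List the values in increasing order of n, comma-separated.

2, 3, 6, 4, 2, 4

q^3  k|3↦f(k): 3:1 1:1  a_3=2
[q^9] f(1)=1,f(3)=1,f(9)=1 ⇒ 3
[q^12] f(12)=1,f(6)=1,f(4)=1,f(3)=1,f(2)=1,f(1)=1 ⇒ 6
d|15:{15,5,3,1}  Σf=1+1+1+1=4
q^17  k|17↦f(k): 1:1 17:1  a_17=2
[q^21] f(1)=1,f(3)=1,f(7)=1,f(21)=1 ⇒ 4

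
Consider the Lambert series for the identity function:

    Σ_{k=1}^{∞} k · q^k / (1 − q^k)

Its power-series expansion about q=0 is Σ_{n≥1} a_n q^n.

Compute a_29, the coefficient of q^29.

a_29 = 30

n=29: 29·1 1·29  f→[29+1]=30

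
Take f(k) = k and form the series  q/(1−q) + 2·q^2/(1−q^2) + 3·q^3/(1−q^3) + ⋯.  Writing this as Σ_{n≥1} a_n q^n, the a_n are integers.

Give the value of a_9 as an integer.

a_9 = 13

q^9  k|9↦f(k): 9:9 3:3 1:1  a_9=13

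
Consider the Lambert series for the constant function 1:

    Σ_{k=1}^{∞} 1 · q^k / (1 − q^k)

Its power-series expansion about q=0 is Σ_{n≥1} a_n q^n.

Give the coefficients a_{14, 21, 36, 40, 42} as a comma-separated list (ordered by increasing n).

4, 4, 9, 8, 8

[q^14] f(1)=1,f(2)=1,f(7)=1,f(14)=1 ⇒ 4
q^21  k|21↦f(k): 1:1 3:1 7:1 21:1  a_21=4
n=36: 1·36 2·18 3·12 4·9 6·6 9·4 12·3 18·2 36·1  f→[1+1+1+1+1+1+1+1+1]=9
n=40: 1·40 2·20 4·10 5·8 8·5 10·4 20·2 40·1  f→[1+1+1+1+1+1+1+1]=8
q^42  k|42↦f(k): 1:1 2:1 3:1 6:1 7:1 14:1 21:1 42:1  a_42=8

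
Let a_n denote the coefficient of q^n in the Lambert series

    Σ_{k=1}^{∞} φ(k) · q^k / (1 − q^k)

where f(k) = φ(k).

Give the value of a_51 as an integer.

[q^51] φ(51)=32,φ(17)=16,φ(3)=2,φ(1)=1 ⇒ 51

a_51 = 51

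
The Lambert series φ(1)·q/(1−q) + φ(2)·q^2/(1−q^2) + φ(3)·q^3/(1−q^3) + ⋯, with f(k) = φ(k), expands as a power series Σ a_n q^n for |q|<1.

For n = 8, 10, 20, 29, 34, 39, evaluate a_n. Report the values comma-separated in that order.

d|8:{8,4,2,1}  Σφ=4+2+1+1=8
d|10:{10,5,2,1}  Σφ=4+4+1+1=10
[q^20] φ(20)=8,φ(10)=4,φ(5)=4,φ(4)=2,φ(2)=1,φ(1)=1 ⇒ 20
[q^29] φ(29)=28,φ(1)=1 ⇒ 29
q^34  k|34↦φ(k): 34:16 17:16 2:1 1:1  a_34=34
[q^39] φ(1)=1,φ(3)=2,φ(13)=12,φ(39)=24 ⇒ 39

8, 10, 20, 29, 34, 39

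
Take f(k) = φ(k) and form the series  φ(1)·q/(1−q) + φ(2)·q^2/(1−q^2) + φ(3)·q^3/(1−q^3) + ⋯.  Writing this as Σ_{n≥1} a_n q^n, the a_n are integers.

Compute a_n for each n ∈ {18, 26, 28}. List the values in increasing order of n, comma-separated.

q^18  k|18↦φ(k): 18:6 9:6 6:2 3:2 2:1 1:1  a_18=18
d|26:{26,13,2,1}  Σφ=12+12+1+1=26
n=28: 1·28 2·14 4·7 7·4 14·2 28·1  φ→[1+1+2+6+6+12]=28

18, 26, 28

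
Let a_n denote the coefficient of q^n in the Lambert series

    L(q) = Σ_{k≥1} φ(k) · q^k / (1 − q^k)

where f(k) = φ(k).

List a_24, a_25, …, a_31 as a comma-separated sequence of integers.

[q^24] φ(1)=1,φ(2)=1,φ(3)=2,φ(4)=2,φ(6)=2,φ(8)=4,φ(12)=4,φ(24)=8 ⇒ 24
[q^25] φ(1)=1,φ(5)=4,φ(25)=20 ⇒ 25
n=26: 26·1 13·2 2·13 1·26  φ→[12+12+1+1]=26
n=27: 27·1 9·3 3·9 1·27  φ→[18+6+2+1]=27
q^28  k|28↦φ(k): 28:12 14:6 7:6 4:2 2:1 1:1  a_28=28
[q^29] φ(29)=28,φ(1)=1 ⇒ 29
q^30  k|30↦φ(k): 30:8 15:8 10:4 6:2 5:4 3:2 2:1 1:1  a_30=30
d|31:{1,31}  Σφ=1+30=31

24, 25, 26, 27, 28, 29, 30, 31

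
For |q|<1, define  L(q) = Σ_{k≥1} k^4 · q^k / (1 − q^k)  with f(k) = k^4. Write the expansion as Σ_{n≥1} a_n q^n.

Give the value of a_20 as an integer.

a_20 = 170898

d|20:{20,10,5,4,2,1}  Σf=160000+10000+625+256+16+1=170898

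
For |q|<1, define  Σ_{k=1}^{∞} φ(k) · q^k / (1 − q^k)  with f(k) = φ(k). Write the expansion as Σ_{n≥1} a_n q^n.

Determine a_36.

n=36: 36·1 18·2 12·3 9·4 6·6 4·9 3·12 2·18 1·36  φ→[12+6+4+6+2+2+2+1+1]=36

a_36 = 36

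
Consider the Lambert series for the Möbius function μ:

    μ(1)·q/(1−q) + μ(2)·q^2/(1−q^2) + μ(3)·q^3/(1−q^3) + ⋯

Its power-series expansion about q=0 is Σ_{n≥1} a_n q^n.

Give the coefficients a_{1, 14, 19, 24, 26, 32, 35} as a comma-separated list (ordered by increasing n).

n=1: 1·1  μ→[1]=1
[q^14] μ(14)=1,μ(7)=-1,μ(2)=-1,μ(1)=1 ⇒ 0
d|19:{19,1}  Σμ=(-1)+1=0
d|24:{24,12,8,6,4,3,2,1}  Σμ=0+0+0+1+0+(-1)+(-1)+1=0
d|26:{26,13,2,1}  Σμ=1+(-1)+(-1)+1=0
d|32:{1,2,4,8,16,32}  Σμ=1+(-1)+0+0+0+0=0
n=35: 35·1 7·5 5·7 1·35  μ→[1+(-1)+(-1)+1]=0

1, 0, 0, 0, 0, 0, 0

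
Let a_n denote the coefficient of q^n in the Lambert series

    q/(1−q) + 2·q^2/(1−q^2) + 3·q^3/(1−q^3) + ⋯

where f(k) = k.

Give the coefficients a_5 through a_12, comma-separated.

d|5:{1,5}  Σf=1+5=6
n=6: 6·1 3·2 2·3 1·6  f→[6+3+2+1]=12
d|7:{1,7}  Σf=1+7=8
q^8  k|8↦f(k): 8:8 4:4 2:2 1:1  a_8=15
q^9  k|9↦f(k): 1:1 3:3 9:9  a_9=13
n=10: 1·10 2·5 5·2 10·1  f→[1+2+5+10]=18
[q^11] f(11)=11,f(1)=1 ⇒ 12
n=12: 12·1 6·2 4·3 3·4 2·6 1·12  f→[12+6+4+3+2+1]=28

6, 12, 8, 15, 13, 18, 12, 28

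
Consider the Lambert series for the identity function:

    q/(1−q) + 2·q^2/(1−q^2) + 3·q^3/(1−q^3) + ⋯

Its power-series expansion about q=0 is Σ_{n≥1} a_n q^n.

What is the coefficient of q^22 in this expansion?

a_22 = 36

[q^22] f(22)=22,f(11)=11,f(2)=2,f(1)=1 ⇒ 36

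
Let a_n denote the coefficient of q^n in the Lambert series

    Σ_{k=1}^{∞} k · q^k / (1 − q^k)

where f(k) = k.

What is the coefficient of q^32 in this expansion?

d|32:{32,16,8,4,2,1}  Σf=32+16+8+4+2+1=63

a_32 = 63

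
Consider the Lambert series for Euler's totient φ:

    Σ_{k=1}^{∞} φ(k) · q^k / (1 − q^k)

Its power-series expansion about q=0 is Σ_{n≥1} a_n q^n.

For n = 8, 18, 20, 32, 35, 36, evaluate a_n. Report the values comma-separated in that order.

[q^8] φ(8)=4,φ(4)=2,φ(2)=1,φ(1)=1 ⇒ 8
d|18:{1,2,3,6,9,18}  Σφ=1+1+2+2+6+6=18
n=20: 1·20 2·10 4·5 5·4 10·2 20·1  φ→[1+1+2+4+4+8]=20
d|32:{32,16,8,4,2,1}  Σφ=16+8+4+2+1+1=32
[q^35] φ(1)=1,φ(5)=4,φ(7)=6,φ(35)=24 ⇒ 35
n=36: 36·1 18·2 12·3 9·4 6·6 4·9 3·12 2·18 1·36  φ→[12+6+4+6+2+2+2+1+1]=36

8, 18, 20, 32, 35, 36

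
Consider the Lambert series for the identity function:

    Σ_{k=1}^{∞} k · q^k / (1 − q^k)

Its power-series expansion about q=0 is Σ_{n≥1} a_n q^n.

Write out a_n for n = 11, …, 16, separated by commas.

[q^11] f(1)=1,f(11)=11 ⇒ 12
n=12: 1·12 2·6 3·4 4·3 6·2 12·1  f→[1+2+3+4+6+12]=28
d|13:{13,1}  Σf=13+1=14
[q^14] f(1)=1,f(2)=2,f(7)=7,f(14)=14 ⇒ 24
n=15: 15·1 5·3 3·5 1·15  f→[15+5+3+1]=24
q^16  k|16↦f(k): 16:16 8:8 4:4 2:2 1:1  a_16=31

12, 28, 14, 24, 24, 31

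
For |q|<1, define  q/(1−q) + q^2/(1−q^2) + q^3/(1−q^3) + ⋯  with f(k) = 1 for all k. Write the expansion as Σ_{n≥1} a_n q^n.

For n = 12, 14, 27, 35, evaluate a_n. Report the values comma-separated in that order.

[q^12] f(1)=1,f(2)=1,f(3)=1,f(4)=1,f(6)=1,f(12)=1 ⇒ 6
q^14  k|14↦f(k): 1:1 2:1 7:1 14:1  a_14=4
d|27:{1,3,9,27}  Σf=1+1+1+1=4
q^35  k|35↦f(k): 1:1 5:1 7:1 35:1  a_35=4

6, 4, 4, 4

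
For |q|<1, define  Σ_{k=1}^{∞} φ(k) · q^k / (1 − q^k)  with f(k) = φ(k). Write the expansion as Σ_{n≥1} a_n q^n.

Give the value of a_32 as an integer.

[q^32] φ(32)=16,φ(16)=8,φ(8)=4,φ(4)=2,φ(2)=1,φ(1)=1 ⇒ 32

a_32 = 32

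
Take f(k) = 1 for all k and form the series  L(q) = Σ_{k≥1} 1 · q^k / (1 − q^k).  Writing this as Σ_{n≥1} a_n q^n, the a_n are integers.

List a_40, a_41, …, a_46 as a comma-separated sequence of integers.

8, 2, 8, 2, 6, 6, 4

q^40  k|40↦f(k): 40:1 20:1 10:1 8:1 5:1 4:1 2:1 1:1  a_40=8
q^41  k|41↦f(k): 41:1 1:1  a_41=2
d|42:{1,2,3,6,7,14,21,42}  Σf=1+1+1+1+1+1+1+1=8
q^43  k|43↦f(k): 43:1 1:1  a_43=2
d|44:{1,2,4,11,22,44}  Σf=1+1+1+1+1+1=6
d|45:{1,3,5,9,15,45}  Σf=1+1+1+1+1+1=6
d|46:{1,2,23,46}  Σf=1+1+1+1=4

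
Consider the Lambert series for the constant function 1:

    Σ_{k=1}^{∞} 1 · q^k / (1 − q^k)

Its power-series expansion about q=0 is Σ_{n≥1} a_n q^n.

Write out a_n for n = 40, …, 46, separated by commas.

8, 2, 8, 2, 6, 6, 4

d|40:{40,20,10,8,5,4,2,1}  Σf=1+1+1+1+1+1+1+1=8
d|41:{1,41}  Σf=1+1=2
d|42:{1,2,3,6,7,14,21,42}  Σf=1+1+1+1+1+1+1+1=8
q^43  k|43↦f(k): 43:1 1:1  a_43=2
q^44  k|44↦f(k): 44:1 22:1 11:1 4:1 2:1 1:1  a_44=6
[q^45] f(1)=1,f(3)=1,f(5)=1,f(9)=1,f(15)=1,f(45)=1 ⇒ 6
q^46  k|46↦f(k): 1:1 2:1 23:1 46:1  a_46=4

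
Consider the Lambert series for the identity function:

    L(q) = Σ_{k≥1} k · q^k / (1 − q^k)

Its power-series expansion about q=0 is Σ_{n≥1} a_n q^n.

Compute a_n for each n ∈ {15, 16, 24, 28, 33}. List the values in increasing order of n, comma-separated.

24, 31, 60, 56, 48

n=15: 15·1 5·3 3·5 1·15  f→[15+5+3+1]=24
[q^16] f(16)=16,f(8)=8,f(4)=4,f(2)=2,f(1)=1 ⇒ 31
q^24  k|24↦f(k): 1:1 2:2 3:3 4:4 6:6 8:8 12:12 24:24  a_24=60
n=28: 28·1 14·2 7·4 4·7 2·14 1·28  f→[28+14+7+4+2+1]=56
n=33: 1·33 3·11 11·3 33·1  f→[1+3+11+33]=48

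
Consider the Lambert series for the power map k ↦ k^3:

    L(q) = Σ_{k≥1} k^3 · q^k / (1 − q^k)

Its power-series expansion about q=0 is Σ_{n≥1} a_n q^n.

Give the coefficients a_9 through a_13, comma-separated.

q^9  k|9↦f(k): 9:729 3:27 1:1  a_9=757
[q^10] f(1)=1,f(2)=8,f(5)=125,f(10)=1000 ⇒ 1134
d|11:{11,1}  Σf=1331+1=1332
d|12:{1,2,3,4,6,12}  Σf=1+8+27+64+216+1728=2044
q^13  k|13↦f(k): 13:2197 1:1  a_13=2198

757, 1134, 1332, 2044, 2198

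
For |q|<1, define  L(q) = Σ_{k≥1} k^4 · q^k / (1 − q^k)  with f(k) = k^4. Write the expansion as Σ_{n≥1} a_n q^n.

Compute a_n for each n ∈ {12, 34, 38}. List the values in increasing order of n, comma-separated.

22386, 1419874, 2215474

d|12:{1,2,3,4,6,12}  Σf=1+16+81+256+1296+20736=22386
q^34  k|34↦f(k): 34:1336336 17:83521 2:16 1:1  a_34=1419874
q^38  k|38↦f(k): 38:2085136 19:130321 2:16 1:1  a_38=2215474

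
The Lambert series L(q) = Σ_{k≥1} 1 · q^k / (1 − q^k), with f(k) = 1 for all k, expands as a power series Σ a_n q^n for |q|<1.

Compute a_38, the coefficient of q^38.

a_38 = 4

d|38:{1,2,19,38}  Σf=1+1+1+1=4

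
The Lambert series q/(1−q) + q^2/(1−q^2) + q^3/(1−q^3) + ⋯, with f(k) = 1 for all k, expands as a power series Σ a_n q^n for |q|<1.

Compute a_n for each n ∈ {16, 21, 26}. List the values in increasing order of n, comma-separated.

[q^16] f(1)=1,f(2)=1,f(4)=1,f(8)=1,f(16)=1 ⇒ 5
n=21: 1·21 3·7 7·3 21·1  f→[1+1+1+1]=4
q^26  k|26↦f(k): 1:1 2:1 13:1 26:1  a_26=4

5, 4, 4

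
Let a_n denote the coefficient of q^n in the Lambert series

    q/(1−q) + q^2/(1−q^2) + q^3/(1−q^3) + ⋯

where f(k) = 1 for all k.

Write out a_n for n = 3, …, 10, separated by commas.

n=3: 1·3 3·1  f→[1+1]=2
[q^4] f(1)=1,f(2)=1,f(4)=1 ⇒ 3
d|5:{5,1}  Σf=1+1=2
[q^6] f(6)=1,f(3)=1,f(2)=1,f(1)=1 ⇒ 4
d|7:{1,7}  Σf=1+1=2
d|8:{8,4,2,1}  Σf=1+1+1+1=4
q^9  k|9↦f(k): 9:1 3:1 1:1  a_9=3
n=10: 10·1 5·2 2·5 1·10  f→[1+1+1+1]=4

2, 3, 2, 4, 2, 4, 3, 4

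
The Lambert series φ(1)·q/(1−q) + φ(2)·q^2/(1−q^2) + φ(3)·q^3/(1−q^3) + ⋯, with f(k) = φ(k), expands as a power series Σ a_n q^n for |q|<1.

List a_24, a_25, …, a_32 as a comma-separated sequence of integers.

[q^24] φ(1)=1,φ(2)=1,φ(3)=2,φ(4)=2,φ(6)=2,φ(8)=4,φ(12)=4,φ(24)=8 ⇒ 24
[q^25] φ(25)=20,φ(5)=4,φ(1)=1 ⇒ 25
n=26: 26·1 13·2 2·13 1·26  φ→[12+12+1+1]=26
d|27:{27,9,3,1}  Σφ=18+6+2+1=27
[q^28] φ(28)=12,φ(14)=6,φ(7)=6,φ(4)=2,φ(2)=1,φ(1)=1 ⇒ 28
n=29: 29·1 1·29  φ→[28+1]=29
[q^30] φ(30)=8,φ(15)=8,φ(10)=4,φ(6)=2,φ(5)=4,φ(3)=2,φ(2)=1,φ(1)=1 ⇒ 30
n=31: 31·1 1·31  φ→[30+1]=31
[q^32] φ(1)=1,φ(2)=1,φ(4)=2,φ(8)=4,φ(16)=8,φ(32)=16 ⇒ 32

24, 25, 26, 27, 28, 29, 30, 31, 32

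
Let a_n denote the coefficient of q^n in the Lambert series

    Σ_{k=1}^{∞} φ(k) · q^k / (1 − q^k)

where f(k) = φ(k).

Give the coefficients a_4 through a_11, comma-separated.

[q^4] φ(4)=2,φ(2)=1,φ(1)=1 ⇒ 4
q^5  k|5↦φ(k): 1:1 5:4  a_5=5
d|6:{6,3,2,1}  Σφ=2+2+1+1=6
d|7:{1,7}  Σφ=1+6=7
[q^8] φ(8)=4,φ(4)=2,φ(2)=1,φ(1)=1 ⇒ 8
d|9:{1,3,9}  Σφ=1+2+6=9
[q^10] φ(10)=4,φ(5)=4,φ(2)=1,φ(1)=1 ⇒ 10
q^11  k|11↦φ(k): 1:1 11:10  a_11=11

4, 5, 6, 7, 8, 9, 10, 11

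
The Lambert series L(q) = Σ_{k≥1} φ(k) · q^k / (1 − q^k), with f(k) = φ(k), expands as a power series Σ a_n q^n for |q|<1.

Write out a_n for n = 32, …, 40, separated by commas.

q^32  k|32↦φ(k): 1:1 2:1 4:2 8:4 16:8 32:16  a_32=32
q^33  k|33↦φ(k): 1:1 3:2 11:10 33:20  a_33=33
d|34:{1,2,17,34}  Σφ=1+1+16+16=34
n=35: 35·1 7·5 5·7 1·35  φ→[24+6+4+1]=35
[q^36] φ(1)=1,φ(2)=1,φ(3)=2,φ(4)=2,φ(6)=2,φ(9)=6,φ(12)=4,φ(18)=6,φ(36)=12 ⇒ 36
d|37:{37,1}  Σφ=36+1=37
d|38:{1,2,19,38}  Σφ=1+1+18+18=38
q^39  k|39↦φ(k): 1:1 3:2 13:12 39:24  a_39=39
[q^40] φ(1)=1,φ(2)=1,φ(4)=2,φ(5)=4,φ(8)=4,φ(10)=4,φ(20)=8,φ(40)=16 ⇒ 40

32, 33, 34, 35, 36, 37, 38, 39, 40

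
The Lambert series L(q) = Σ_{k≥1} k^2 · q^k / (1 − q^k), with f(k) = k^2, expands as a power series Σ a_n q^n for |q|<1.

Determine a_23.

d|23:{23,1}  Σf=529+1=530

a_23 = 530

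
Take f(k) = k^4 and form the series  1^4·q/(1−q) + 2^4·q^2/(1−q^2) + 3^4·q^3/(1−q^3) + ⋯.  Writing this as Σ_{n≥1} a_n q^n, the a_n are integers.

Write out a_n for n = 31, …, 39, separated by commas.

923522, 1118481, 1200644, 1419874, 1503652, 1813539, 1874162, 2215474, 2342084

d|31:{1,31}  Σf=1+923521=923522
n=32: 32·1 16·2 8·4 4·8 2·16 1·32  f→[1048576+65536+4096+256+16+1]=1118481
[q^33] f(33)=1185921,f(11)=14641,f(3)=81,f(1)=1 ⇒ 1200644
n=34: 34·1 17·2 2·17 1·34  f→[1336336+83521+16+1]=1419874
n=35: 1·35 5·7 7·5 35·1  f→[1+625+2401+1500625]=1503652
q^36  k|36↦f(k): 1:1 2:16 3:81 4:256 6:1296 9:6561 12:20736 18:104976 36:1679616  a_36=1813539
q^37  k|37↦f(k): 1:1 37:1874161  a_37=1874162
[q^38] f(1)=1,f(2)=16,f(19)=130321,f(38)=2085136 ⇒ 2215474
n=39: 1·39 3·13 13·3 39·1  f→[1+81+28561+2313441]=2342084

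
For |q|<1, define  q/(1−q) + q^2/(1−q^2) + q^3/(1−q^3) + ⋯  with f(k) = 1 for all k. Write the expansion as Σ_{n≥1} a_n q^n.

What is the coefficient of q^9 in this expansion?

q^9  k|9↦f(k): 1:1 3:1 9:1  a_9=3

a_9 = 3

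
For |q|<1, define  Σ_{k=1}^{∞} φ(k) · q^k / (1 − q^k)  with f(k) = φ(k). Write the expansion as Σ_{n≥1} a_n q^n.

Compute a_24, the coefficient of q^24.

n=24: 24·1 12·2 8·3 6·4 4·6 3·8 2·12 1·24  φ→[8+4+4+2+2+2+1+1]=24

a_24 = 24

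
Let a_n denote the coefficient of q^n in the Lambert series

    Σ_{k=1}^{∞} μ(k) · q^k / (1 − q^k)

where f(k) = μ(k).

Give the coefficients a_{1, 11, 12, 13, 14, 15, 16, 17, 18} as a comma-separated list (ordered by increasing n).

1, 0, 0, 0, 0, 0, 0, 0, 0

q^1  k|1↦μ(k): 1:1  a_1=1
q^11  k|11↦μ(k): 11:-1 1:1  a_11=0
n=12: 1·12 2·6 3·4 4·3 6·2 12·1  μ→[1+(-1)+(-1)+0+1+0]=0
n=13: 1·13 13·1  μ→[1+(-1)]=0
q^14  k|14↦μ(k): 14:1 7:-1 2:-1 1:1  a_14=0
q^15  k|15↦μ(k): 15:1 5:-1 3:-1 1:1  a_15=0
[q^16] μ(16)=0,μ(8)=0,μ(4)=0,μ(2)=-1,μ(1)=1 ⇒ 0
n=17: 1·17 17·1  μ→[1+(-1)]=0
q^18  k|18↦μ(k): 1:1 2:-1 3:-1 6:1 9:0 18:0  a_18=0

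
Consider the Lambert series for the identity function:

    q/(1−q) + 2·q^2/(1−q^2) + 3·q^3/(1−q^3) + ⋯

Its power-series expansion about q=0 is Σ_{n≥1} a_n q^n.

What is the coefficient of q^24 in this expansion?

q^24  k|24↦f(k): 1:1 2:2 3:3 4:4 6:6 8:8 12:12 24:24  a_24=60

a_24 = 60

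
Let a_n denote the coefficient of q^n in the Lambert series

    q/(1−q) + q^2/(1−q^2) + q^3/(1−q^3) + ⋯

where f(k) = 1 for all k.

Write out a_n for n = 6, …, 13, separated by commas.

q^6  k|6↦f(k): 1:1 2:1 3:1 6:1  a_6=4
[q^7] f(7)=1,f(1)=1 ⇒ 2
d|8:{8,4,2,1}  Σf=1+1+1+1=4
n=9: 1·9 3·3 9·1  f→[1+1+1]=3
q^10  k|10↦f(k): 1:1 2:1 5:1 10:1  a_10=4
q^11  k|11↦f(k): 1:1 11:1  a_11=2
n=12: 1·12 2·6 3·4 4·3 6·2 12·1  f→[1+1+1+1+1+1]=6
n=13: 1·13 13·1  f→[1+1]=2

4, 2, 4, 3, 4, 2, 6, 2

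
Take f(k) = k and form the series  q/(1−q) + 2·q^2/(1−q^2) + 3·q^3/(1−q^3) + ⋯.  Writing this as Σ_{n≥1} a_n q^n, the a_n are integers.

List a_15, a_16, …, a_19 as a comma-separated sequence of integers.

d|15:{15,5,3,1}  Σf=15+5+3+1=24
q^16  k|16↦f(k): 1:1 2:2 4:4 8:8 16:16  a_16=31
q^17  k|17↦f(k): 17:17 1:1  a_17=18
n=18: 18·1 9·2 6·3 3·6 2·9 1·18  f→[18+9+6+3+2+1]=39
q^19  k|19↦f(k): 19:19 1:1  a_19=20

24, 31, 18, 39, 20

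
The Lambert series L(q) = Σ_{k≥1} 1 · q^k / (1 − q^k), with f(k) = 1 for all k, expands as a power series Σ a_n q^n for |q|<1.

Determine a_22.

a_22 = 4

n=22: 1·22 2·11 11·2 22·1  f→[1+1+1+1]=4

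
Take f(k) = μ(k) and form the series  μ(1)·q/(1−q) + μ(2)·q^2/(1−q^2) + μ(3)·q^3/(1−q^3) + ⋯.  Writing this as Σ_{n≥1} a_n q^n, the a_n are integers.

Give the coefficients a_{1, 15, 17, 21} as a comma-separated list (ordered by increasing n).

q^1  k|1↦μ(k): 1:1  a_1=1
[q^15] μ(1)=1,μ(3)=-1,μ(5)=-1,μ(15)=1 ⇒ 0
[q^17] μ(1)=1,μ(17)=-1 ⇒ 0
q^21  k|21↦μ(k): 1:1 3:-1 7:-1 21:1  a_21=0

1, 0, 0, 0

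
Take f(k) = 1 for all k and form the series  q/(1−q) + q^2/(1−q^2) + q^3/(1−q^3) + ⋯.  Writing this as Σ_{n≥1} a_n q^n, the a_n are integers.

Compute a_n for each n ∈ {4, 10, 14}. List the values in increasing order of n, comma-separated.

q^4  k|4↦f(k): 1:1 2:1 4:1  a_4=3
q^10  k|10↦f(k): 10:1 5:1 2:1 1:1  a_10=4
q^14  k|14↦f(k): 14:1 7:1 2:1 1:1  a_14=4

3, 4, 4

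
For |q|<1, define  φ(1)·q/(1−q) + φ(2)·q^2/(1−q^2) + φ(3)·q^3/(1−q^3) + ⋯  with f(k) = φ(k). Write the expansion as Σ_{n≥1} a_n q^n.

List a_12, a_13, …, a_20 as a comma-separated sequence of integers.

[q^12] φ(1)=1,φ(2)=1,φ(3)=2,φ(4)=2,φ(6)=2,φ(12)=4 ⇒ 12
q^13  k|13↦φ(k): 1:1 13:12  a_13=13
n=14: 1·14 2·7 7·2 14·1  φ→[1+1+6+6]=14
d|15:{15,5,3,1}  Σφ=8+4+2+1=15
[q^16] φ(1)=1,φ(2)=1,φ(4)=2,φ(8)=4,φ(16)=8 ⇒ 16
[q^17] φ(17)=16,φ(1)=1 ⇒ 17
n=18: 18·1 9·2 6·3 3·6 2·9 1·18  φ→[6+6+2+2+1+1]=18
n=19: 19·1 1·19  φ→[18+1]=19
[q^20] φ(20)=8,φ(10)=4,φ(5)=4,φ(4)=2,φ(2)=1,φ(1)=1 ⇒ 20

12, 13, 14, 15, 16, 17, 18, 19, 20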